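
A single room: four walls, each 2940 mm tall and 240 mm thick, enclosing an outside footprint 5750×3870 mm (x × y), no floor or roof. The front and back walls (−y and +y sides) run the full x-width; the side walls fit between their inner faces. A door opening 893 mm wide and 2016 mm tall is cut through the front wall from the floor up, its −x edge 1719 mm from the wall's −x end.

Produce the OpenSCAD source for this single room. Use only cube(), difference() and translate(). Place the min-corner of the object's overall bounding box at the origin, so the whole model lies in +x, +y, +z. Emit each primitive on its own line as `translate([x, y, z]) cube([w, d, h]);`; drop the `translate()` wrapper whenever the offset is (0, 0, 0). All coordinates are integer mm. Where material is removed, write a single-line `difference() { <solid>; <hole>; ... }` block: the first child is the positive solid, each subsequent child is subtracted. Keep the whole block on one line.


difference() { cube([5750, 240, 2940]); translate([1719, 0, 0]) cube([893, 240, 2016]); }
translate([0, 3630, 0]) cube([5750, 240, 2940]);
translate([0, 240, 0]) cube([240, 3390, 2940]);
translate([5510, 240, 0]) cube([240, 3390, 2940]);


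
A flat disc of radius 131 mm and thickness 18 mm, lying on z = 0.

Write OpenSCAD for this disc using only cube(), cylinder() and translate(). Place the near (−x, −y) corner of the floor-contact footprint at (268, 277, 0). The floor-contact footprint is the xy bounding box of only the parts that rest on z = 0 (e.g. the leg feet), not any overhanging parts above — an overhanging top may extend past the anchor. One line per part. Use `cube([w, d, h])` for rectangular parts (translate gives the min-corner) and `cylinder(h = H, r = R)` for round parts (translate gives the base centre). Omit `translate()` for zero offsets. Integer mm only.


translate([399, 408, 0]) cylinder(h = 18, r = 131);


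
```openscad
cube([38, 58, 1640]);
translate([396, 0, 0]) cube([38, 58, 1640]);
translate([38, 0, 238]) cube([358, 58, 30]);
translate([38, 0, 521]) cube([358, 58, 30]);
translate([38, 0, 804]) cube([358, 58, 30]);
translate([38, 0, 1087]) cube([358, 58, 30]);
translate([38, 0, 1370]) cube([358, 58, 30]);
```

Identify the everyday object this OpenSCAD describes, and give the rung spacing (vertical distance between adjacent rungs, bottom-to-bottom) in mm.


A ladder. The rung spacing is 283 mm.

Two tall 38×58 posts with 5 short bars between them — a ladder. Adjacent rungs sit at z = 238 and z = 521, so the spacing is 521 − 238 = 283 mm.


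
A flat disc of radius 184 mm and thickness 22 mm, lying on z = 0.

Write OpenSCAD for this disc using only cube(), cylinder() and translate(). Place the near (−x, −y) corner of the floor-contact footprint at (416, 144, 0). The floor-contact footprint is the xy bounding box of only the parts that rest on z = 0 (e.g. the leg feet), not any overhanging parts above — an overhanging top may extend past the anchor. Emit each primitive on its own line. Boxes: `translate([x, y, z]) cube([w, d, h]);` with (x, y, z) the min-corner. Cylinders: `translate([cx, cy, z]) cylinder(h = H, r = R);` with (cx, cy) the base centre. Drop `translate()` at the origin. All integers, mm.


translate([600, 328, 0]) cylinder(h = 22, r = 184);


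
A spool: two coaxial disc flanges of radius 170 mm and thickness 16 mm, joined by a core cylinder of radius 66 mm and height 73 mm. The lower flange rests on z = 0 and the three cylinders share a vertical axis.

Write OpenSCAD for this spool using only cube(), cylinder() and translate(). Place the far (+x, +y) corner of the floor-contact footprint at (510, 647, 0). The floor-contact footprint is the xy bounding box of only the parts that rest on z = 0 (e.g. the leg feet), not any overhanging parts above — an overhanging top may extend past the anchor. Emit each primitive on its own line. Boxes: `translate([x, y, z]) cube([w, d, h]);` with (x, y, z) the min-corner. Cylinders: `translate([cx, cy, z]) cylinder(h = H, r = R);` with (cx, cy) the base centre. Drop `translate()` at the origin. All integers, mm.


translate([340, 477, 0]) cylinder(h = 16, r = 170);
translate([340, 477, 16]) cylinder(h = 73, r = 66);
translate([340, 477, 89]) cylinder(h = 16, r = 170);


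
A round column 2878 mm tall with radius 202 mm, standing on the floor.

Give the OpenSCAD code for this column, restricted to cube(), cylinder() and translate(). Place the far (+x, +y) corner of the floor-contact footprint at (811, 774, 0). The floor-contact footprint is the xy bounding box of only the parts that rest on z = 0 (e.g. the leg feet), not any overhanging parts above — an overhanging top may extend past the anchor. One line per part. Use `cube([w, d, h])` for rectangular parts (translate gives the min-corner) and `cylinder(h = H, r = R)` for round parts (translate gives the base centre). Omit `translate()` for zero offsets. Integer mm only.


translate([609, 572, 0]) cylinder(h = 2878, r = 202);


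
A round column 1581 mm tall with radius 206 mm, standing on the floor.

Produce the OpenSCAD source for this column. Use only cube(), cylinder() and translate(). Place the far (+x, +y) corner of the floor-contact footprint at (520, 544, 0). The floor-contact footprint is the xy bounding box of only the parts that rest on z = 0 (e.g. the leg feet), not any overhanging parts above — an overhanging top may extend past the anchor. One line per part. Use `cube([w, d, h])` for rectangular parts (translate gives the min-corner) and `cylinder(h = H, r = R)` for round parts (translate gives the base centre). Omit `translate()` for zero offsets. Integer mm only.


translate([314, 338, 0]) cylinder(h = 1581, r = 206);


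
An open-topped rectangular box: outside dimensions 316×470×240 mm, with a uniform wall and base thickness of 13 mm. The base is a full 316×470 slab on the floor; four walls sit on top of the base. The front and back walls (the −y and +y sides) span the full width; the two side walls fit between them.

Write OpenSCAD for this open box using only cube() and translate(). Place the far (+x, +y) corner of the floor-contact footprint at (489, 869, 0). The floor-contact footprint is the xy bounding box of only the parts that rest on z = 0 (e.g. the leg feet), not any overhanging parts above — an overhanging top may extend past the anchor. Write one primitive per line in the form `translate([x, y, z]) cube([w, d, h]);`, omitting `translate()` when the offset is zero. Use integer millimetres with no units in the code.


translate([173, 399, 0]) cube([316, 470, 13]);
translate([173, 399, 13]) cube([316, 13, 227]);
translate([173, 856, 13]) cube([316, 13, 227]);
translate([173, 412, 13]) cube([13, 444, 227]);
translate([476, 412, 13]) cube([13, 444, 227]);


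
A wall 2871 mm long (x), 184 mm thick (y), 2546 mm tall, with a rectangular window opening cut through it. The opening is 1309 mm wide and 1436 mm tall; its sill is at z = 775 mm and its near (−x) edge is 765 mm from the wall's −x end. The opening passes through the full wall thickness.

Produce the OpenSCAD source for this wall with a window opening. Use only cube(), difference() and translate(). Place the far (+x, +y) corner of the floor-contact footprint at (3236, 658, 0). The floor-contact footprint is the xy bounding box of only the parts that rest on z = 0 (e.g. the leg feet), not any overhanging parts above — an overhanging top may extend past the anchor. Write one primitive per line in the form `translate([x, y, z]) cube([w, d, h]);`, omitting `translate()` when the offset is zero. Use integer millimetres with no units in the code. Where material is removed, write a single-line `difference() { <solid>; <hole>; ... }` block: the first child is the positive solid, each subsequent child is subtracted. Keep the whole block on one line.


difference() { translate([365, 474, 0]) cube([2871, 184, 2546]); translate([1130, 474, 775]) cube([1309, 184, 1436]); }


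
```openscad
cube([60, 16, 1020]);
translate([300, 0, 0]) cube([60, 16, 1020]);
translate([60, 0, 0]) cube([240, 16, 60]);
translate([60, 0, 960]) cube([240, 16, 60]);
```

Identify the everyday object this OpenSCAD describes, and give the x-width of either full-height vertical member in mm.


A picture frame. The border width is 60 mm.

Four thin pieces enclosing a rectangular opening — a picture frame. The two full-height stiles are 1020 mm tall; the top rail sits at z = 960 and is 60 mm tall, so the border above the opening is 1020 − 960 = 60 mm, matching the stile x-width.


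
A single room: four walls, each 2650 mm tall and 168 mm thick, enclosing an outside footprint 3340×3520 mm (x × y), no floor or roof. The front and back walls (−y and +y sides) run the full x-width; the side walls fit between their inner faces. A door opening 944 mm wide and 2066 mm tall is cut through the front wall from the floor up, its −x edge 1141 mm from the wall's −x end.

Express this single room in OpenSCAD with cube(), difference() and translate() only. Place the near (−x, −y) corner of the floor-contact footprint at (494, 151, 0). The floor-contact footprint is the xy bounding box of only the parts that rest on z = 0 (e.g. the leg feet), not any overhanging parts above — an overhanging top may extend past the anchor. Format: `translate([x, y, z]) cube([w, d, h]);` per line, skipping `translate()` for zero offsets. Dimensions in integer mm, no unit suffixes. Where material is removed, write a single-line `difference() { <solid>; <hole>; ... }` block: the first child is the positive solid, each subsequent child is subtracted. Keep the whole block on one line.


difference() { translate([494, 151, 0]) cube([3340, 168, 2650]); translate([1635, 151, 0]) cube([944, 168, 2066]); }
translate([494, 3503, 0]) cube([3340, 168, 2650]);
translate([494, 319, 0]) cube([168, 3184, 2650]);
translate([3666, 319, 0]) cube([168, 3184, 2650]);


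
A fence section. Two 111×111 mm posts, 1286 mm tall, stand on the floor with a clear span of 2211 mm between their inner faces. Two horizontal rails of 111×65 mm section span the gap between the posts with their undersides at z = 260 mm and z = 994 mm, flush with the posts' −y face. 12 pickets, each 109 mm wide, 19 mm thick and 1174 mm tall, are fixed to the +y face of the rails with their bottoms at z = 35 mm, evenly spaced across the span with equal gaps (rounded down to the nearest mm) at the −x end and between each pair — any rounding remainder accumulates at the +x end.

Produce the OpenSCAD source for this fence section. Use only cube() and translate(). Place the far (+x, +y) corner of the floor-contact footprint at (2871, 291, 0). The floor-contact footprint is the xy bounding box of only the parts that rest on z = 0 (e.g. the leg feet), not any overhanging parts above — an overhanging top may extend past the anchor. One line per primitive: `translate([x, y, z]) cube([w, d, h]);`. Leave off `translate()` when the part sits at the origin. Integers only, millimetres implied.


translate([438, 180, 0]) cube([111, 111, 1286]);
translate([2760, 180, 0]) cube([111, 111, 1286]);
translate([549, 180, 260]) cube([2211, 111, 65]);
translate([549, 180, 994]) cube([2211, 111, 65]);
translate([618, 291, 35]) cube([109, 19, 1174]);
translate([796, 291, 35]) cube([109, 19, 1174]);
translate([974, 291, 35]) cube([109, 19, 1174]);
translate([1152, 291, 35]) cube([109, 19, 1174]);
translate([1330, 291, 35]) cube([109, 19, 1174]);
translate([1508, 291, 35]) cube([109, 19, 1174]);
translate([1686, 291, 35]) cube([109, 19, 1174]);
translate([1864, 291, 35]) cube([109, 19, 1174]);
translate([2042, 291, 35]) cube([109, 19, 1174]);
translate([2220, 291, 35]) cube([109, 19, 1174]);
translate([2398, 291, 35]) cube([109, 19, 1174]);
translate([2576, 291, 35]) cube([109, 19, 1174]);


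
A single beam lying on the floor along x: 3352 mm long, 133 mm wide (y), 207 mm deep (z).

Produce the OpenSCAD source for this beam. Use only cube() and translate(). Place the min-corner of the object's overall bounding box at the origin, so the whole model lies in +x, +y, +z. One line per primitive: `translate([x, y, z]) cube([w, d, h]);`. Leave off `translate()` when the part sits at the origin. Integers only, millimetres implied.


cube([3352, 133, 207]);


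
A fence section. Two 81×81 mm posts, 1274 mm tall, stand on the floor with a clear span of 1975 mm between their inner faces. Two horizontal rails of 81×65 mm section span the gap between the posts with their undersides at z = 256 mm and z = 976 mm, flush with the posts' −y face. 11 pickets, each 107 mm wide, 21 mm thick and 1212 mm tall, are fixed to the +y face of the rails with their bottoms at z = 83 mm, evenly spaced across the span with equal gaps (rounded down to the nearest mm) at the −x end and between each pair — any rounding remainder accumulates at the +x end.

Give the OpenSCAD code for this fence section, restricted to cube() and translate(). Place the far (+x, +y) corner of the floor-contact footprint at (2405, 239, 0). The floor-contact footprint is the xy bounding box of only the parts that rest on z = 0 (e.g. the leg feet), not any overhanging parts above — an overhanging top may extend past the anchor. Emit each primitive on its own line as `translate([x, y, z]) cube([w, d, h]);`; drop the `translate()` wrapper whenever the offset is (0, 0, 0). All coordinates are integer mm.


translate([268, 158, 0]) cube([81, 81, 1274]);
translate([2324, 158, 0]) cube([81, 81, 1274]);
translate([349, 158, 256]) cube([1975, 81, 65]);
translate([349, 158, 976]) cube([1975, 81, 65]);
translate([415, 239, 83]) cube([107, 21, 1212]);
translate([588, 239, 83]) cube([107, 21, 1212]);
translate([761, 239, 83]) cube([107, 21, 1212]);
translate([934, 239, 83]) cube([107, 21, 1212]);
translate([1107, 239, 83]) cube([107, 21, 1212]);
translate([1280, 239, 83]) cube([107, 21, 1212]);
translate([1453, 239, 83]) cube([107, 21, 1212]);
translate([1626, 239, 83]) cube([107, 21, 1212]);
translate([1799, 239, 83]) cube([107, 21, 1212]);
translate([1972, 239, 83]) cube([107, 21, 1212]);
translate([2145, 239, 83]) cube([107, 21, 1212]);


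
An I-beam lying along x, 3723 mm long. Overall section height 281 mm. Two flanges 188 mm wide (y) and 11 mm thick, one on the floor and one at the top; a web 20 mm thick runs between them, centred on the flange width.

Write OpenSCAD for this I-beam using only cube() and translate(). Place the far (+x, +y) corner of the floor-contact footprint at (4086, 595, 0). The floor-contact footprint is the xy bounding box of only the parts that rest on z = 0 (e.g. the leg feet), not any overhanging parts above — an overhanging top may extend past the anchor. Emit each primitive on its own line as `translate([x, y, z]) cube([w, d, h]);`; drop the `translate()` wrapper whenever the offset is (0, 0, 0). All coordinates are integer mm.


translate([363, 407, 0]) cube([3723, 188, 11]);
translate([363, 491, 11]) cube([3723, 20, 259]);
translate([363, 407, 270]) cube([3723, 188, 11]);


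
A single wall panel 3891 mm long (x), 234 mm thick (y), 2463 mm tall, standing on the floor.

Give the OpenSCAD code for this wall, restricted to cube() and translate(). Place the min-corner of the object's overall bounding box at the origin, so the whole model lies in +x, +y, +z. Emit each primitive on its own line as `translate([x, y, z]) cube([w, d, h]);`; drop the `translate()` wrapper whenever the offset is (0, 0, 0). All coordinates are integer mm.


cube([3891, 234, 2463]);


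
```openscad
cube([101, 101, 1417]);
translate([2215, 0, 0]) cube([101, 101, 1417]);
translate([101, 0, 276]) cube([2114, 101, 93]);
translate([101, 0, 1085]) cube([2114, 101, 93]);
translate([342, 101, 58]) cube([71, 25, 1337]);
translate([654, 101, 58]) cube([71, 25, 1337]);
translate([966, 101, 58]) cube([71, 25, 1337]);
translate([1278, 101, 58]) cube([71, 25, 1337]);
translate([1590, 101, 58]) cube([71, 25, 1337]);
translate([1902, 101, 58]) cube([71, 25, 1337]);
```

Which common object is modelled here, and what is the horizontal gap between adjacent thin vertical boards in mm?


A fence section. The picket gap is 241 mm.

Two posts, two rails, 6 pickets — a fence section. Span 2114 mm holds 6 pickets of 71 mm with 7 equal gaps: ⌊(2114 − 6·71) / 7⌋ = 241 mm.


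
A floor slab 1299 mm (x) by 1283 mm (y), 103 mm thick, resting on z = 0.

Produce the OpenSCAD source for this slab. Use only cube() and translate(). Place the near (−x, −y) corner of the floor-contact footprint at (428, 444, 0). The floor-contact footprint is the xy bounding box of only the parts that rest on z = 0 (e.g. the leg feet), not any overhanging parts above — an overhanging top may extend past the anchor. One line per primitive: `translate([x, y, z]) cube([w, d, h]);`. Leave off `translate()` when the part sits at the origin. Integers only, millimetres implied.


translate([428, 444, 0]) cube([1299, 1283, 103]);


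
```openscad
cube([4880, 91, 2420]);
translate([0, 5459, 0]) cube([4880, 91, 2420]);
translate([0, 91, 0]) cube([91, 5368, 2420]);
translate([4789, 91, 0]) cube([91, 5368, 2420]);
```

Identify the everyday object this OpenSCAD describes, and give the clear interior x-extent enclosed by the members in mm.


A house (or room) frame. The interior width is 4698 mm.

Four 2420 mm walls enclosing a rectangle with no floor or roof — a room or house frame. Outside width is 4880 mm and wall thickness is 91 mm, so the interior width is 4880 − 2 × 91 = 4698 mm.


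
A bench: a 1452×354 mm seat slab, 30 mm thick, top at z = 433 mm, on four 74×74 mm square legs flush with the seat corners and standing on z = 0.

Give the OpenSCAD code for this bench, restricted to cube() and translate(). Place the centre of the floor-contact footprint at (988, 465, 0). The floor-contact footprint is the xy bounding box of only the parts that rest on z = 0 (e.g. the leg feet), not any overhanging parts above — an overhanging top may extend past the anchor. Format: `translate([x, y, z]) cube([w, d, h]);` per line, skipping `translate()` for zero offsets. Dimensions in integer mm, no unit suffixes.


translate([262, 288, 403]) cube([1452, 354, 30]);
translate([262, 288, 0]) cube([74, 74, 403]);
translate([262, 568, 0]) cube([74, 74, 403]);
translate([1640, 288, 0]) cube([74, 74, 403]);
translate([1640, 568, 0]) cube([74, 74, 403]);


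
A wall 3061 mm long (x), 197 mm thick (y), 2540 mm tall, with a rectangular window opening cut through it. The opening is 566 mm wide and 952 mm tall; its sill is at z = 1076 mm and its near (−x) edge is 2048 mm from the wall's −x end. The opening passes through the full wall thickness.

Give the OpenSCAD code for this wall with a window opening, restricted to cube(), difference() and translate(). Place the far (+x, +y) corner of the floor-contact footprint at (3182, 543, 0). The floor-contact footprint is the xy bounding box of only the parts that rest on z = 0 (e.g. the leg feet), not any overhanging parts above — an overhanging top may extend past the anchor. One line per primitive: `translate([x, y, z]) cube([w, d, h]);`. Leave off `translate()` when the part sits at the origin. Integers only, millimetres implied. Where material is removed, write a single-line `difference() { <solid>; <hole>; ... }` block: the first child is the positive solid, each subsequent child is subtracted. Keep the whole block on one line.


difference() { translate([121, 346, 0]) cube([3061, 197, 2540]); translate([2169, 346, 1076]) cube([566, 197, 952]); }


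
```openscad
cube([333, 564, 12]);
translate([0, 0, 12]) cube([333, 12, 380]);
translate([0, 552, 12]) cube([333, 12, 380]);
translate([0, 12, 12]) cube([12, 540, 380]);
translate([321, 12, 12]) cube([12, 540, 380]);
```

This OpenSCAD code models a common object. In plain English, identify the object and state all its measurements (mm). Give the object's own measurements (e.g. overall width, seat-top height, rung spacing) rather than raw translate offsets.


An open-topped rectangular box: outside dimensions 333×564×392 mm, with a uniform wall and base thickness of 12 mm. The base is a full 333×564 slab on the floor; four walls sit on top of the base. The front and back walls (the −y and +y sides) span the full width; the two side walls fit between them.


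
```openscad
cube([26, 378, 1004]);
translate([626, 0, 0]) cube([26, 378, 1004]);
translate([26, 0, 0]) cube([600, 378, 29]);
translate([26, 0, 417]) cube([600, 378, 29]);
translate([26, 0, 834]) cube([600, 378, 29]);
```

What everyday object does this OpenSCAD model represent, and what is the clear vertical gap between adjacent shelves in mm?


A bookshelf. The clear shelf gap is 388 mm.

Two tall side panels with 3 horizontal boards between them — a bookshelf. The first two shelf undersides are at z = 0 and z = 417; with shelf thickness 29, the clear gap is 417 − 0 − 29 = 388 mm.


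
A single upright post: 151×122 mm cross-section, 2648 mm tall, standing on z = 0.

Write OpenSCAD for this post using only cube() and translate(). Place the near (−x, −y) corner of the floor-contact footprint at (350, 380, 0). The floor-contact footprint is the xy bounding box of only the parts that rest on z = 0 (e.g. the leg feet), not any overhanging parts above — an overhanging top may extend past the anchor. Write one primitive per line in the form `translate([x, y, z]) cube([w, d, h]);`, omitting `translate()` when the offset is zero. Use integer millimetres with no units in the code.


translate([350, 380, 0]) cube([151, 122, 2648]);


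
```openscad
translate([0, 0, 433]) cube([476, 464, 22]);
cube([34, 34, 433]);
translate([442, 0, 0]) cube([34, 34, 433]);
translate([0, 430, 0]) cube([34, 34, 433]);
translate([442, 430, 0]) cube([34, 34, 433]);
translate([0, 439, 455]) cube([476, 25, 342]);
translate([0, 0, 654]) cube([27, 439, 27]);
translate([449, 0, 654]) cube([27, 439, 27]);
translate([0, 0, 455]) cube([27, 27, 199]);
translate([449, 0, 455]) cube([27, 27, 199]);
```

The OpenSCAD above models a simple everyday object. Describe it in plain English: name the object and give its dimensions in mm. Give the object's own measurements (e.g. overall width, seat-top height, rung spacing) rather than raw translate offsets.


A chair. The seat is a 476×464×22 mm slab with its top at z = 455 mm, on four 34×34 mm corner legs (flush with the seat edges, standing on z = 0). A flat backrest 25 mm thick, 342 mm tall, spans the full seat width and rises from the seat top along its +y edge, rear face flush with the rear of the seat. Two armrests of 27×27 mm section run along each side from the seat's front edge to the front of the backrest, top faces 226 mm above the seat top and outer faces flush with the seat's x-edges; a 27×27 mm post under the front of each armrest stands on the seat at the front corner.


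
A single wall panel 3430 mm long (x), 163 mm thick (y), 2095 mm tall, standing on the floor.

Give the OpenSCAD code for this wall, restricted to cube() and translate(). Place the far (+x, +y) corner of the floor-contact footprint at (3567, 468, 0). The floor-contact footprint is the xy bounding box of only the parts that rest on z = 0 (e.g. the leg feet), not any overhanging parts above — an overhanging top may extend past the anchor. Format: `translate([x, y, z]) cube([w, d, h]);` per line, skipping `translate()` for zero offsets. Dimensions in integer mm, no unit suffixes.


translate([137, 305, 0]) cube([3430, 163, 2095]);


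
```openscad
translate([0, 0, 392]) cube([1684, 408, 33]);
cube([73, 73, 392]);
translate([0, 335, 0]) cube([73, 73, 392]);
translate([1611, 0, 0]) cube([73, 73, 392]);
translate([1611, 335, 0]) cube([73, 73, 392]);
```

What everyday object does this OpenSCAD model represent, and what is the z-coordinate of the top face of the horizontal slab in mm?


A bench. The seat-top height is 425 mm.

A long slab on four corner posts — a bench. The slab sits at z = 392 with thickness 33, so the top is 392 + 33 = 425 mm.


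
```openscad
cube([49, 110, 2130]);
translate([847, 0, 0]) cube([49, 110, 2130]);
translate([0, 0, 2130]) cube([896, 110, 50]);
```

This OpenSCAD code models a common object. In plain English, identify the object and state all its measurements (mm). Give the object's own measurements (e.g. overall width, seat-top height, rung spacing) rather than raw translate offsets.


A door frame. The clear opening is 798 mm wide and 2130 mm high. Two 49 mm wide jambs, 110 mm deep, stand either side of the opening from the floor to the top of the opening. A 50 mm thick head sits across the top of both jambs, spanning the full outside width of the frame.


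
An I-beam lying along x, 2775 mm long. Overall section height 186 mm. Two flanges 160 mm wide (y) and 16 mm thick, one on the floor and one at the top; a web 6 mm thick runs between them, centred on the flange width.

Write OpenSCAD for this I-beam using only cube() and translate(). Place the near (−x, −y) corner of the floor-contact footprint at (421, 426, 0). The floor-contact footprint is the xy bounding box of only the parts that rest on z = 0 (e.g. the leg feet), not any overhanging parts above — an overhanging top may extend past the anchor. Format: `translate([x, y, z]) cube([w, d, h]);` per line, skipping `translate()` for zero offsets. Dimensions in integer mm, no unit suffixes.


translate([421, 426, 0]) cube([2775, 160, 16]);
translate([421, 503, 16]) cube([2775, 6, 154]);
translate([421, 426, 170]) cube([2775, 160, 16]);


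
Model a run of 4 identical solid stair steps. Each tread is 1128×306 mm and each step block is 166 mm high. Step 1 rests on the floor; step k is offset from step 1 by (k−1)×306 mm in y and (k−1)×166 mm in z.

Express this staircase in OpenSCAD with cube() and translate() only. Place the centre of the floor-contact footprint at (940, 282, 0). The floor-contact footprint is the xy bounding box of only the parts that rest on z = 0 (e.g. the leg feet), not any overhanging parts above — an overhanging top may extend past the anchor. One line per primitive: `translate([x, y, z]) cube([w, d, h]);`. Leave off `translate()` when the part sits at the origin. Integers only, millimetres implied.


translate([376, 129, 0]) cube([1128, 306, 166]);
translate([376, 435, 166]) cube([1128, 306, 166]);
translate([376, 741, 332]) cube([1128, 306, 166]);
translate([376, 1047, 498]) cube([1128, 306, 166]);


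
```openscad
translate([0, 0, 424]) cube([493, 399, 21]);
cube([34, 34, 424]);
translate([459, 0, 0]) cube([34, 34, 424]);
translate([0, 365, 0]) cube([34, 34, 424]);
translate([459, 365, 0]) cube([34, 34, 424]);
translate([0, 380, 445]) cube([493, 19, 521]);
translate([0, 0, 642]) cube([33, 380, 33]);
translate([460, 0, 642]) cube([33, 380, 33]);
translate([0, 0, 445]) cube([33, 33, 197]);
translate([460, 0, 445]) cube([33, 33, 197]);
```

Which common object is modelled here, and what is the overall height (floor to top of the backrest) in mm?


A chair. The overall height is 966 mm.

A slab on four corner posts with a tall panel at the back — a chair. The seat slab sits at z = 424 with thickness 21, and the 521 mm backrest starts at the seat top, so the overall height is 424 + 21 + 521 = 966 mm.


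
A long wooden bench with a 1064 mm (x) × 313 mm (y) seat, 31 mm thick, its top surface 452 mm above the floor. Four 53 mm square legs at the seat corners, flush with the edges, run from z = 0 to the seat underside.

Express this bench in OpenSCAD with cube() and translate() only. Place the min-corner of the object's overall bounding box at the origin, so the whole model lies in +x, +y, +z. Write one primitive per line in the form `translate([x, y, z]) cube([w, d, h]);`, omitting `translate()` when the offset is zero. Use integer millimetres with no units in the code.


translate([0, 0, 421]) cube([1064, 313, 31]);
cube([53, 53, 421]);
translate([0, 260, 0]) cube([53, 53, 421]);
translate([1011, 0, 0]) cube([53, 53, 421]);
translate([1011, 260, 0]) cube([53, 53, 421]);


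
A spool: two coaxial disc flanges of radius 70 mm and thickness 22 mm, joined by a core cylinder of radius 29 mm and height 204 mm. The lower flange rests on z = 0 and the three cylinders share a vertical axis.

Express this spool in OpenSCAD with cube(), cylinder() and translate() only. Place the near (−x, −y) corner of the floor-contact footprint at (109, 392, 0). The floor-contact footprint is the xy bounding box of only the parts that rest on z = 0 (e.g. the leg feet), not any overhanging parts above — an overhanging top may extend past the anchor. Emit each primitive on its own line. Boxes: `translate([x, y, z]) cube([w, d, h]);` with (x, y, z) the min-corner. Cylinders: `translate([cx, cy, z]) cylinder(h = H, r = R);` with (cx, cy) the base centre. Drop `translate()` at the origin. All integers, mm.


translate([179, 462, 0]) cylinder(h = 22, r = 70);
translate([179, 462, 22]) cylinder(h = 204, r = 29);
translate([179, 462, 226]) cylinder(h = 22, r = 70);


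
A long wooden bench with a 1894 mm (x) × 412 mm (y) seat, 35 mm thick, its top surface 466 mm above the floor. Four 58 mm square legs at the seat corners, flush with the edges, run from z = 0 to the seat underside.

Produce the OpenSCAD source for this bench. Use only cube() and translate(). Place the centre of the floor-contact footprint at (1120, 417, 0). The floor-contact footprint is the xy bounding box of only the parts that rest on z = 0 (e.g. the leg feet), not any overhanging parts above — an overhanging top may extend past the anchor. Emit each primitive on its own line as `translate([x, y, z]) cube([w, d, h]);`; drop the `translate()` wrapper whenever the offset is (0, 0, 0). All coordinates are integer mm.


translate([173, 211, 431]) cube([1894, 412, 35]);
translate([173, 211, 0]) cube([58, 58, 431]);
translate([173, 565, 0]) cube([58, 58, 431]);
translate([2009, 211, 0]) cube([58, 58, 431]);
translate([2009, 565, 0]) cube([58, 58, 431]);


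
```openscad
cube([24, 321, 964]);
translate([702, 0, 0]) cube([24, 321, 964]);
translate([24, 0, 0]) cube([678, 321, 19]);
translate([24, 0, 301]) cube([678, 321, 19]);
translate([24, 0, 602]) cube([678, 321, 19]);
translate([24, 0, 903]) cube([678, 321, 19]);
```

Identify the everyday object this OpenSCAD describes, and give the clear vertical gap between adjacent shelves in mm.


A bookshelf. The clear shelf gap is 282 mm.

Two tall side panels with 4 horizontal boards between them — a bookshelf. The first two shelf undersides are at z = 0 and z = 301; with shelf thickness 19, the clear gap is 301 − 0 − 19 = 282 mm.


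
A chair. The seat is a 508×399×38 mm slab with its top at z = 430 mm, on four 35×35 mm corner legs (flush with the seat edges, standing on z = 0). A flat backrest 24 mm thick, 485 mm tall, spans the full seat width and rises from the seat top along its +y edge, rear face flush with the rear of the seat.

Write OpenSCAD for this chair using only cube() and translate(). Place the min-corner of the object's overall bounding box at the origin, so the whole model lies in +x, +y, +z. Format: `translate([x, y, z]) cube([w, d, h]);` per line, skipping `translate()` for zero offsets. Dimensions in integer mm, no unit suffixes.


translate([0, 0, 392]) cube([508, 399, 38]);
cube([35, 35, 392]);
translate([473, 0, 0]) cube([35, 35, 392]);
translate([0, 364, 0]) cube([35, 35, 392]);
translate([473, 364, 0]) cube([35, 35, 392]);
translate([0, 375, 430]) cube([508, 24, 485]);


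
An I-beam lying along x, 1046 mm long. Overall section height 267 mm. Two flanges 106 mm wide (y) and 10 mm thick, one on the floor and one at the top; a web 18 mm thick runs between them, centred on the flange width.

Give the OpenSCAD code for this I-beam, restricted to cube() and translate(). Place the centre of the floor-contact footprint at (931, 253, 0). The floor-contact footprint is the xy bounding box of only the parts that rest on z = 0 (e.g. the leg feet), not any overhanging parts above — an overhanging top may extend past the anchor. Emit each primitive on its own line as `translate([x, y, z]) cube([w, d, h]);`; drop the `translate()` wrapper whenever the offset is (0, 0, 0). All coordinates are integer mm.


translate([408, 200, 0]) cube([1046, 106, 10]);
translate([408, 244, 10]) cube([1046, 18, 247]);
translate([408, 200, 257]) cube([1046, 106, 10]);


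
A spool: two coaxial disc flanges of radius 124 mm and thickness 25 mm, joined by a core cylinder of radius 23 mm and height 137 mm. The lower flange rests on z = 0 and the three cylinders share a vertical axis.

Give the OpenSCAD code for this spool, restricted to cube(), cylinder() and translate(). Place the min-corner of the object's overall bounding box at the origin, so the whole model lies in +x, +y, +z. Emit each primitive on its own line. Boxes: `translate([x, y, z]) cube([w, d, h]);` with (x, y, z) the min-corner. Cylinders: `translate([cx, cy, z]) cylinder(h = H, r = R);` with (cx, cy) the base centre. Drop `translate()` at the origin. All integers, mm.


translate([124, 124, 0]) cylinder(h = 25, r = 124);
translate([124, 124, 25]) cylinder(h = 137, r = 23);
translate([124, 124, 162]) cylinder(h = 25, r = 124);


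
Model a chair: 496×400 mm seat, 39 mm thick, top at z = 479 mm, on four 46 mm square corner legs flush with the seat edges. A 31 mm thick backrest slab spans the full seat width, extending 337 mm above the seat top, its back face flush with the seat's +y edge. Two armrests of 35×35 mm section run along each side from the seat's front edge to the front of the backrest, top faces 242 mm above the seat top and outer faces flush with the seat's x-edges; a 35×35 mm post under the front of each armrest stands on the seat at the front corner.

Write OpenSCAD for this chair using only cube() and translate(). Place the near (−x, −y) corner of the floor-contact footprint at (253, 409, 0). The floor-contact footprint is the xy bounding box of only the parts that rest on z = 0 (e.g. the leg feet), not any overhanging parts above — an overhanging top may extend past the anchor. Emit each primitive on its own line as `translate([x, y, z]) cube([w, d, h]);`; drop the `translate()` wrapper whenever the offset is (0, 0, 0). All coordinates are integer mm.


translate([253, 409, 440]) cube([496, 400, 39]);
translate([253, 409, 0]) cube([46, 46, 440]);
translate([703, 409, 0]) cube([46, 46, 440]);
translate([253, 763, 0]) cube([46, 46, 440]);
translate([703, 763, 0]) cube([46, 46, 440]);
translate([253, 778, 479]) cube([496, 31, 337]);
translate([253, 409, 686]) cube([35, 369, 35]);
translate([714, 409, 686]) cube([35, 369, 35]);
translate([253, 409, 479]) cube([35, 35, 207]);
translate([714, 409, 479]) cube([35, 35, 207]);


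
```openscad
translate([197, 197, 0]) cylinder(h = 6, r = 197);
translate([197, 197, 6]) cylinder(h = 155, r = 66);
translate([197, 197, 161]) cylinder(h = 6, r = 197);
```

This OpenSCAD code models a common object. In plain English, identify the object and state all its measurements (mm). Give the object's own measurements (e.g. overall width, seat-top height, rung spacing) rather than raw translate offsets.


A spool: two coaxial disc flanges of radius 197 mm and thickness 6 mm, joined by a core cylinder of radius 66 mm and height 155 mm. The lower flange rests on z = 0 and the three cylinders share a vertical axis.


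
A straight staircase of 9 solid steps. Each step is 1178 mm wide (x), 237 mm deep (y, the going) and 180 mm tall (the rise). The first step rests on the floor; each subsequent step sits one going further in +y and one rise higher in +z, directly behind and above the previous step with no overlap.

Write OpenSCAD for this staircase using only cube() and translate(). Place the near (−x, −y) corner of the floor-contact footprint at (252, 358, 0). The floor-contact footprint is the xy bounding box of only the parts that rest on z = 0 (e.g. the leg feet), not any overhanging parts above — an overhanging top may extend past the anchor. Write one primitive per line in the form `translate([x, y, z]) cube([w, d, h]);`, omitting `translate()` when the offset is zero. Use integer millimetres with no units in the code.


translate([252, 358, 0]) cube([1178, 237, 180]);
translate([252, 595, 180]) cube([1178, 237, 180]);
translate([252, 832, 360]) cube([1178, 237, 180]);
translate([252, 1069, 540]) cube([1178, 237, 180]);
translate([252, 1306, 720]) cube([1178, 237, 180]);
translate([252, 1543, 900]) cube([1178, 237, 180]);
translate([252, 1780, 1080]) cube([1178, 237, 180]);
translate([252, 2017, 1260]) cube([1178, 237, 180]);
translate([252, 2254, 1440]) cube([1178, 237, 180]);


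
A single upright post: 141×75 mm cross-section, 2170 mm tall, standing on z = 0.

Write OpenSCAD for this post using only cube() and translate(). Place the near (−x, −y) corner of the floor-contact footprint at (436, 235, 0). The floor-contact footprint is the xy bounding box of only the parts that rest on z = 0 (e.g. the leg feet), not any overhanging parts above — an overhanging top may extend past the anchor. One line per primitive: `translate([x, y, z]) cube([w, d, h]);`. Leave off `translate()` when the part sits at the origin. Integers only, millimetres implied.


translate([436, 235, 0]) cube([141, 75, 2170]);


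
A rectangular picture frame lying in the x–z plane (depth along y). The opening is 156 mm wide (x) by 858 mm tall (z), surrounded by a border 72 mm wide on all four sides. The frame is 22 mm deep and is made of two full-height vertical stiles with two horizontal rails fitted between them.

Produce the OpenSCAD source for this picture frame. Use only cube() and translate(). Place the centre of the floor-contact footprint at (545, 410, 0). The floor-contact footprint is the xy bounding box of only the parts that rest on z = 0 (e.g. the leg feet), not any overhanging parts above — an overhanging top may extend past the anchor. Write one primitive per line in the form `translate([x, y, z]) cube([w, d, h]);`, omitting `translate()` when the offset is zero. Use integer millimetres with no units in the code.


translate([395, 399, 0]) cube([72, 22, 1002]);
translate([623, 399, 0]) cube([72, 22, 1002]);
translate([467, 399, 0]) cube([156, 22, 72]);
translate([467, 399, 930]) cube([156, 22, 72]);


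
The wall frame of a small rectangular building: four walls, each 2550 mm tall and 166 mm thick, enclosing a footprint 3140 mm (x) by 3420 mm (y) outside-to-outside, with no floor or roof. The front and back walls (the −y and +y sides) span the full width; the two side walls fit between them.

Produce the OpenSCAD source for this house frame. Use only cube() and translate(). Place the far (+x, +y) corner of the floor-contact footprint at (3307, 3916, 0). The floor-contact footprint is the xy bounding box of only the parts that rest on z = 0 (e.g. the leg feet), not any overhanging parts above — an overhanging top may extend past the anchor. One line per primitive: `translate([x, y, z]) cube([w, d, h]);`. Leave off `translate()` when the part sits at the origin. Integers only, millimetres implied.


translate([167, 496, 0]) cube([3140, 166, 2550]);
translate([167, 3750, 0]) cube([3140, 166, 2550]);
translate([167, 662, 0]) cube([166, 3088, 2550]);
translate([3141, 662, 0]) cube([166, 3088, 2550]);


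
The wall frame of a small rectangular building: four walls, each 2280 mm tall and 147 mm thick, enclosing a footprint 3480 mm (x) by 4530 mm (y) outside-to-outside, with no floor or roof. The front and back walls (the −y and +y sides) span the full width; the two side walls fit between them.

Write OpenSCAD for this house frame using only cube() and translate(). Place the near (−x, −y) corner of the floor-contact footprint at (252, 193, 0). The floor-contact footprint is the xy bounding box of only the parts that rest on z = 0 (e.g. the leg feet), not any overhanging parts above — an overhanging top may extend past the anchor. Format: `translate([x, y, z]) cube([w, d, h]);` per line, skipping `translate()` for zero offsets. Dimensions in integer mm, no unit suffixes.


translate([252, 193, 0]) cube([3480, 147, 2280]);
translate([252, 4576, 0]) cube([3480, 147, 2280]);
translate([252, 340, 0]) cube([147, 4236, 2280]);
translate([3585, 340, 0]) cube([147, 4236, 2280]);
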